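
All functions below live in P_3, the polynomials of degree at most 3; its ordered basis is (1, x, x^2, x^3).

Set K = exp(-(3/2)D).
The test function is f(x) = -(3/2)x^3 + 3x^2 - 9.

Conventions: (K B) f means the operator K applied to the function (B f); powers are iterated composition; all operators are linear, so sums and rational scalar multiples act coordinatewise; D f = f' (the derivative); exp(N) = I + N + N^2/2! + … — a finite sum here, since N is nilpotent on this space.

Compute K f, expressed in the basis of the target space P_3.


the image equals g(x) = -(3/2)x^3 + (39/4)x^2 - (153/8)x + 45/16

order-1 term: (27/4)x^2 - 9x
order-2 term: -(81/8)x + 27/4
order-3 term: 81/16
the series for exp(-(3/2)D) f terminates at order 3
exp(-(3/2)D) f = -(3/2)x^3 + (39/4)x^2 - (153/8)x + 45/16


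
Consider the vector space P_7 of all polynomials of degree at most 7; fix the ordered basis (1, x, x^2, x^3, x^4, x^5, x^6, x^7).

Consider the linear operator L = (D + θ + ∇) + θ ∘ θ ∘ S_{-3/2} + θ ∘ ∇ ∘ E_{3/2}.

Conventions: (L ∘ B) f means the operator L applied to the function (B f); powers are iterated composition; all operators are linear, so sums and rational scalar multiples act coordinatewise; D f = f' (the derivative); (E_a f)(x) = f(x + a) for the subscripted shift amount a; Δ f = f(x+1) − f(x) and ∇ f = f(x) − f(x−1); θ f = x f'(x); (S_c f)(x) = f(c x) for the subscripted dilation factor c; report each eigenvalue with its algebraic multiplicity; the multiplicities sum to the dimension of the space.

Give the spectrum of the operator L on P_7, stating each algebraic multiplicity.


image of 1: 0
image of x: -(1/2)x + 2
image of x^2: 11x^2 + 6x - 1
image of x^3: -(219/8)x^3 + 12x^2 + 3x + 1
image of x^4: 85x^4 + 20x^3 + 18x^2 + 17x - 1
image of x^5: -(5915/32)x^5 + 30x^4 + 50x^3 + 75x^2 + 20x + 1
image of x^6: (6657/16)x^6 + 42x^5 + 105x^4 + 215x^3 + 135x^2 + (411/8)x - 1
image of x^7: -(106267/128)x^7 + 56x^6 + 189x^5 + 490x^4 + 490x^3 + (2709/8)x^2 + (581/8)x + 1
the matrix is upper triangular; its diagonal is (0, -1/2, 11, -219/8, 85, -5915/32, 6657/16, -106267/128)
for a triangular matrix the eigenvalues are the diagonal entries, with algebraic multiplicity their repetition count

λ = -106267/128 (multiplicity 1), λ = -5915/32 (multiplicity 1), λ = -219/8 (multiplicity 1), λ = -1/2 (multiplicity 1), λ = 0 (multiplicity 1), λ = 11 (multiplicity 1), λ = 85 (multiplicity 1), λ = 6657/16 (multiplicity 1)


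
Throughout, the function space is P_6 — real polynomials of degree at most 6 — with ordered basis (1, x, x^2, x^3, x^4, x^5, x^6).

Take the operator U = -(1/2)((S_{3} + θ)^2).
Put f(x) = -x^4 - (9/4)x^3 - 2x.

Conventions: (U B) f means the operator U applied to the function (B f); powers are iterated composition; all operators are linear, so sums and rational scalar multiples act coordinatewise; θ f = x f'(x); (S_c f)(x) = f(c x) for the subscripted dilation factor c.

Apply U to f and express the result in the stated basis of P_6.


the result is g(x) = (7225/2)x^4 + (2025/2)x^3 + 16x

S_{3} f = -81x^4 - (243/4)x^3 - 6x
θ f = -4x^4 - (27/4)x^3 - 2x
(S_{3} + θ) f = -85x^4 - (135/2)x^3 - 8x
S_{3} (S_{3} + θ) f = -6885x^4 - (3645/2)x^3 - 24x
θ (S_{3} + θ) f = -340x^4 - (405/2)x^3 - 8x
(S_{3} + θ) (S_{3} + θ) f = -7225x^4 - 2025x^3 - 32x
(-(1/2)((S_{3} + θ)^2)) f = (7225/2)x^4 + (2025/2)x^3 + 16x


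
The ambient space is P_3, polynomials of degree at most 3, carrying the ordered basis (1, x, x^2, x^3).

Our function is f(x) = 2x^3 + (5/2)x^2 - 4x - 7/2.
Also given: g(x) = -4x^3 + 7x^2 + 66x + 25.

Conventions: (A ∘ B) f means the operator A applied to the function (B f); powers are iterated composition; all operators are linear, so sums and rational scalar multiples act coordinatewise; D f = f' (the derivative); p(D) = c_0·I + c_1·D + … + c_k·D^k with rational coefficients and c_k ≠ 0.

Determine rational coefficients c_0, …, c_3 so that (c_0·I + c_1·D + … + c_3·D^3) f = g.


c_0 = -2, c_1 = 2, c_2 = 4, c_3 = 1/2

D^0 f = 2x^3 + (5/2)x^2 - 4x - 7/2
D^1 f = 6x^2 + 5x - 4
D^2 f = 12x + 5
D^3 f = 12
matching coefficients of g against c_0 f + c_1 Df + … from the top degree down determines the c_i
solution: c_0 = -2, c_1 = 2, c_2 = 4, c_3 = 1/2


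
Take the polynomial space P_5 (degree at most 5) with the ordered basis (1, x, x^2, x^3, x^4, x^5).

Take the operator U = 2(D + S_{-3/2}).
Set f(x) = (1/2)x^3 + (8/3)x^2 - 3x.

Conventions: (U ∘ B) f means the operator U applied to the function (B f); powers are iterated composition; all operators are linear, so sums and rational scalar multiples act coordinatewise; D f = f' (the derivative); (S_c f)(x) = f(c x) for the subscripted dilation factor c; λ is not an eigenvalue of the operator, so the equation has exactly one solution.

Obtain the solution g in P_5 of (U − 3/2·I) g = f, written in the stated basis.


the image equals g(x) = -(2/33)x^3 + (100/99)x^2 + (1394/891)x - 5576/891

write g with unknown coordinates in the stated basis and equate coefficients in (U − 3/2·I) g = f
solving from the highest basis element down gives g = -(2/33)x^3 + (100/99)x^2 + (1394/891)x - 5576/891
check: U g = (9/22)x^3 + (46/11)x^2 - (194/297)x - 2788/297
so U g − 3/2·g = (1/2)x^3 + (8/3)x^2 - 3x = f ✓


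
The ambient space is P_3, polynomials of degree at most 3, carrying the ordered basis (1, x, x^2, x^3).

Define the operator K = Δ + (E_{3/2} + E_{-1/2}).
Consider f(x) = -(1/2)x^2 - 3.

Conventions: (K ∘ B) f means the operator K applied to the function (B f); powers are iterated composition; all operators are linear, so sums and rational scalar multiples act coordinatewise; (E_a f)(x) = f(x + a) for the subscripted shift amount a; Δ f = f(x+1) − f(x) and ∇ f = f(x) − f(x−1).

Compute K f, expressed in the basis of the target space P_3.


Δ f = -x - 1/2
E_{3/2} f = -(1/2)x^2 - (3/2)x - 33/8
E_{-1/2} f = -(1/2)x^2 + (1/2)x - 25/8
(E_{3/2} + E_{-1/2}) f = -x^2 - x - 29/4
(Δ + (E_{3/2} + E_{-1/2})) f = -x^2 - 2x - 31/4

the image equals g(x) = -x^2 - 2x - 31/4


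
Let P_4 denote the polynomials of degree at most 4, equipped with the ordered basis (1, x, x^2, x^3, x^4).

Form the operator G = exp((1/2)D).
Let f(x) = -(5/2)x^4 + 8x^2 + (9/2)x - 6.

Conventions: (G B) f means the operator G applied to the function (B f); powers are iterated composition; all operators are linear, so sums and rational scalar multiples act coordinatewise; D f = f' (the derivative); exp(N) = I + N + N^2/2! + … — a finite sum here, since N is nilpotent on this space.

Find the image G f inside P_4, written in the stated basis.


g(x) = -(5/2)x^4 - 5x^3 + (17/4)x^2 + (45/4)x - 61/32

order-1 term: -5x^3 + 8x + 9/4
order-2 term: -(15/4)x^2 + 2
order-3 term: -(5/4)x
order-4 term: -5/32
the series for exp((1/2)D) f terminates at order 4
exp((1/2)D) f = -(5/2)x^4 - 5x^3 + (17/4)x^2 + (45/4)x - 61/32


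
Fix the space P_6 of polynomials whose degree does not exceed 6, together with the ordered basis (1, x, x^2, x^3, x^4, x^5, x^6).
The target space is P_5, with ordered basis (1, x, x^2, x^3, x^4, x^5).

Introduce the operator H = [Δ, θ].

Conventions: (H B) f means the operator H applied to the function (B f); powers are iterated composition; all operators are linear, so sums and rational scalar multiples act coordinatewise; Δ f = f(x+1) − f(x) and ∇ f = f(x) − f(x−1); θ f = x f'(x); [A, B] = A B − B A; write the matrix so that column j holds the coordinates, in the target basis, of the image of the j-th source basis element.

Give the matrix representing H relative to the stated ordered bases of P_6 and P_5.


the matrix is [[0, 1, 2, 3, 4, 5, 6]; [0, 0, 2, 6, 12, 20, 30]; [0, 0, 0, 3, 12, 30, 60]; [0, 0, 0, 0, 4, 20, 60]; [0, 0, 0, 0, 0, 5, 30]; [0, 0, 0, 0, 0, 0, 6]] (rows listed top to bottom)

image of 1: 0
image of x: 1
image of x^2: 2x + 2
image of x^3: 3x^2 + 6x + 3
image of x^4: 4x^3 + 12x^2 + 12x + 4
image of x^5: 5x^4 + 20x^3 + 30x^2 + 20x + 5
image of x^6: 6x^5 + 30x^4 + 60x^3 + 60x^2 + 30x + 6
each image's coordinates form column j of the matrix


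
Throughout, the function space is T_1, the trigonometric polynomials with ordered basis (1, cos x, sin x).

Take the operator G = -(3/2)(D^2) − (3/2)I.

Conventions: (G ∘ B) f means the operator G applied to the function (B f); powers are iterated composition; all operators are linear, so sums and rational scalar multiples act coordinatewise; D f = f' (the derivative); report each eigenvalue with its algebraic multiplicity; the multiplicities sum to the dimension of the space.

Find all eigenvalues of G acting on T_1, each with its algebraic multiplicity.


λ = -3/2 (multiplicity 1), λ = 0 (multiplicity 2)

image of 1: -3/2
image of cos x: 0
image of sin x: 0
the matrix is diagonal; its diagonal is (-3/2, 0, 0)
for a triangular matrix the eigenvalues are the diagonal entries, with algebraic multiplicity their repetition count


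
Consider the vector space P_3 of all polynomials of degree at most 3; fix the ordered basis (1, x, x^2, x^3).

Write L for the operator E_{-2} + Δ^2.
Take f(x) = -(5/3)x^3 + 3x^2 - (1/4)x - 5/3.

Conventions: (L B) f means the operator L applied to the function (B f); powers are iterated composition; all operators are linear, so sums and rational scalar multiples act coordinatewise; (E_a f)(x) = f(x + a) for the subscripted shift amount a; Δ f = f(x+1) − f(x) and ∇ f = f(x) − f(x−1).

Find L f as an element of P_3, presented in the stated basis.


the result is g(x) = -(5/3)x^3 + 13x^2 - (169/4)x + 121/6

E_{-2} f = -(5/3)x^3 + 13x^2 - (129/4)x + 145/6
Δ f = -5x^2 + x + 13/12
Δ Δ f = -10x - 4
(E_{-2} + Δ^2) f = -(5/3)x^3 + 13x^2 - (169/4)x + 121/6


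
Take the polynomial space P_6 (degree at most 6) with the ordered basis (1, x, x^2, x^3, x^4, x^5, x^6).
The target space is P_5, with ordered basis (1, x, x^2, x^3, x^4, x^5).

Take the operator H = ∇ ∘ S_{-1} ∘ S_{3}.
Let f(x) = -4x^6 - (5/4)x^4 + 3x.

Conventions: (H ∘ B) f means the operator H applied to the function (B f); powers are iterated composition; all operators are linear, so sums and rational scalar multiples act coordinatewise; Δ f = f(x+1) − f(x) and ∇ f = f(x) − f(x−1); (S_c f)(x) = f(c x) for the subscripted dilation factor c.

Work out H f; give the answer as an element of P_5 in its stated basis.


the result is g(x) = -17496x^5 + 43740x^4 - 58725x^3 + (88695/2)x^2 - 17901x + 12033/4

S_{3} f = -2916x^6 - (405/4)x^4 + 9x
S_{-1} S_{3} f = -2916x^6 - (405/4)x^4 - 9x
∇ (S_{-1} ∘ S_{3}) f = -17496x^5 + 43740x^4 - 58725x^3 + (88695/2)x^2 - 17901x + 12033/4


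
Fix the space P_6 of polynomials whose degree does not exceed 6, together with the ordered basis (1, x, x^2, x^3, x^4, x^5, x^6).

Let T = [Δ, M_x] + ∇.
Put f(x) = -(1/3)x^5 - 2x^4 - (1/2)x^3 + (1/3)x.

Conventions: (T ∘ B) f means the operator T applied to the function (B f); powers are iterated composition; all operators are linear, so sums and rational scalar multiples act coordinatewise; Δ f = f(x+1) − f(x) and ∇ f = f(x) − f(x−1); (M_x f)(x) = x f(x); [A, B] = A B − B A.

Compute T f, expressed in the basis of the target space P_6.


M_x f = -(1/3)x^6 - 2x^5 - (1/2)x^4 + (1/3)x^2
Δ M_x f = -2x^5 - 15x^4 - (86/3)x^3 - 28x^2 - (40/3)x - 5/2
Δ f = -(5/3)x^4 - (34/3)x^3 - (101/6)x^2 - (67/6)x - 5/2
M_x Δ f = -(5/3)x^5 - (34/3)x^4 - (101/6)x^3 - (67/6)x^2 - (5/2)x
[Δ, M_x] f = -(1/3)x^5 - (11/3)x^4 - (71/6)x^3 - (101/6)x^2 - (65/6)x - 5/2
∇ f = -(5/3)x^4 - (14/3)x^3 + (43/6)x^2 - (29/6)x + 3/2
([Δ, M_x] + ∇) f = -(1/3)x^5 - (16/3)x^4 - (33/2)x^3 - (29/3)x^2 - (47/3)x - 1

the image equals g(x) = -(1/3)x^5 - (16/3)x^4 - (33/2)x^3 - (29/3)x^2 - (47/3)x - 1


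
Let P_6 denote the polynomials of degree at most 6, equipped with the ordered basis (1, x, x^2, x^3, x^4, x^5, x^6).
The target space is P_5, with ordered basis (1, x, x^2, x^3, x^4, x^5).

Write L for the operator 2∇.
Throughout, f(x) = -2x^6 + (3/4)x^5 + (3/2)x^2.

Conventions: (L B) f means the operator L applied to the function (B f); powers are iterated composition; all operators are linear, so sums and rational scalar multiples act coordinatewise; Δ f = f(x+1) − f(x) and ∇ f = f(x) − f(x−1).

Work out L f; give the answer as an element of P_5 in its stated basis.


the image equals g(x) = -24x^5 + (135/2)x^4 - 95x^3 + 75x^2 - (51/2)x + 5/2

∇ f = -12x^5 + (135/4)x^4 - (95/2)x^3 + (75/2)x^2 - (51/4)x + 5/4
(2∇) f = -24x^5 + (135/2)x^4 - 95x^3 + 75x^2 - (51/2)x + 5/2


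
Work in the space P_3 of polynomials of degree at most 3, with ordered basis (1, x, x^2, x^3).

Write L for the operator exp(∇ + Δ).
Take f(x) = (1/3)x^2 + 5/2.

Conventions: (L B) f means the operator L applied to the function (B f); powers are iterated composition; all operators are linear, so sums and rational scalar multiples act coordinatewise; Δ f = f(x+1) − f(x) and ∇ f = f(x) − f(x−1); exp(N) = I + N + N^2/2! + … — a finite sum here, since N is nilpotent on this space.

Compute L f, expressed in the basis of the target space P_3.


order-1 term: (4/3)x
order-2 term: 4/3
the series for exp(∇ + Δ) f terminates at order 2
exp(∇ + Δ) f = (1/3)x^2 + (4/3)x + 23/6

the result is g(x) = (1/3)x^2 + (4/3)x + 23/6


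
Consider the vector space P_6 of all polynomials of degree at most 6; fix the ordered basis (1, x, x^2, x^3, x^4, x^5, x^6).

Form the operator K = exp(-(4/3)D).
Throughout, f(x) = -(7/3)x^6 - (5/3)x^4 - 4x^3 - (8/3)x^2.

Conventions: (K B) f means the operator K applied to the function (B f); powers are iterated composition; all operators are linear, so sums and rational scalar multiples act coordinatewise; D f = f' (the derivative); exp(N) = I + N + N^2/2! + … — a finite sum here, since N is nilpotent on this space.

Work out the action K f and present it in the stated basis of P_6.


order-1 term: (56/3)x^5 + (80/9)x^3 + 16x^2 + (64/9)x
order-2 term: -(560/9)x^4 - (160/9)x^2 - (64/3)x - 128/27
order-3 term: (8960/81)x^3 + (1280/81)x + 256/27
order-4 term: -(8960/81)x^2 - 1280/243
order-5 term: (14336/243)x
order-6 term: -28672/2187
the series for exp(-(4/3)D) f terminates at order 6
exp(-(4/3)D) f = -(7/3)x^6 + (56/3)x^5 - (575/9)x^4 + (9356/81)x^3 - (9320/81)x^2 + (14720/243)x - 29824/2187

g(x) = -(7/3)x^6 + (56/3)x^5 - (575/9)x^4 + (9356/81)x^3 - (9320/81)x^2 + (14720/243)x - 29824/2187


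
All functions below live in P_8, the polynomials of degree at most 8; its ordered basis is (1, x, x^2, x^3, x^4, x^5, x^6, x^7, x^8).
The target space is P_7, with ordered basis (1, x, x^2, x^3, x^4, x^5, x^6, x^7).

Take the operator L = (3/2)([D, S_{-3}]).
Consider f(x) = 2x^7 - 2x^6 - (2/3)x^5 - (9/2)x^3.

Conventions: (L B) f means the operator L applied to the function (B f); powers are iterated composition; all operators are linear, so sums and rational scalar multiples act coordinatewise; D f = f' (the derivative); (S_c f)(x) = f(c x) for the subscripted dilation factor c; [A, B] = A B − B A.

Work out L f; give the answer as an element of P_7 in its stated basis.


S_{-3} f = -4374x^7 - 1458x^6 + 162x^5 + (243/2)x^3
D S_{-3} f = -30618x^6 - 8748x^5 + 810x^4 + (729/2)x^2
D f = 14x^6 - 12x^5 - (10/3)x^4 - (27/2)x^2
S_{-3} D f = 10206x^6 + 2916x^5 - 270x^4 - (243/2)x^2
[D, S_{-3}] f = -40824x^6 - 11664x^5 + 1080x^4 + 486x^2
((3/2)([D, S_{-3}])) f = -61236x^6 - 17496x^5 + 1620x^4 + 729x^2

the image equals g(x) = -61236x^6 - 17496x^5 + 1620x^4 + 729x^2


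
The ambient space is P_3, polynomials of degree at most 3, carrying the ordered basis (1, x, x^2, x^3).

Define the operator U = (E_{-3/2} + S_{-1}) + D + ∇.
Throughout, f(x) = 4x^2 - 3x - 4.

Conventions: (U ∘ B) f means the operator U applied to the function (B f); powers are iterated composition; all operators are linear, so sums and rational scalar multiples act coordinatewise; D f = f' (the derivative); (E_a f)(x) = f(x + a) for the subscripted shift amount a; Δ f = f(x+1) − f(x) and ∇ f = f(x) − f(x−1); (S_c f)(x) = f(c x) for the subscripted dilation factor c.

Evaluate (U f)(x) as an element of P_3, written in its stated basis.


the image equals g(x) = 8x^2 + 4x - 9/2

E_{-3/2} f = 4x^2 - 15x + 19/2
S_{-1} f = 4x^2 + 3x - 4
(E_{-3/2} + S_{-1}) f = 8x^2 - 12x + 11/2
D f = 8x - 3
∇ f = 8x - 7
((E_{-3/2} + S_{-1}) + D + ∇) f = 8x^2 + 4x - 9/2


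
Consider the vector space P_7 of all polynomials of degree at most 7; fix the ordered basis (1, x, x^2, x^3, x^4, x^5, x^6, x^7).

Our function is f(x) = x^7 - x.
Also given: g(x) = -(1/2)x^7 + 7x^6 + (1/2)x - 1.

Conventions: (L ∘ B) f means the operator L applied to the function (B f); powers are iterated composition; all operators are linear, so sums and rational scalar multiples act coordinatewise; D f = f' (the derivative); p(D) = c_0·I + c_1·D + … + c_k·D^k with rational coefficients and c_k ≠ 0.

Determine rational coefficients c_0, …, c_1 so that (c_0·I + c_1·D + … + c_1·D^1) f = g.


c_0 = -1/2, c_1 = 1

D^0 f = x^7 - x
D^1 f = 7x^6 - 1
matching coefficients of g against c_0 f + c_1 Df + … from the top degree down determines the c_i
solution: c_0 = -1/2, c_1 = 1


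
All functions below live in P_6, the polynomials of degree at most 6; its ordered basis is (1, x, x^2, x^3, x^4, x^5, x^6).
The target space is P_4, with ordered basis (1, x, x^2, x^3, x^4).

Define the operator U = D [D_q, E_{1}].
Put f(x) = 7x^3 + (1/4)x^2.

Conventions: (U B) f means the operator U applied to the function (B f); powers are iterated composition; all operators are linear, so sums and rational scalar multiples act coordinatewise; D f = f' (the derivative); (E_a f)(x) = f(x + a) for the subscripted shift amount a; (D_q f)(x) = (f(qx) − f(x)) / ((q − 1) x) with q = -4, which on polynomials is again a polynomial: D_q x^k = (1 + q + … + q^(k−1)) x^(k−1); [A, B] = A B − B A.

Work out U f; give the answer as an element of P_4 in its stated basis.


E_{1} f = 7x^3 + (85/4)x^2 + (43/2)x + 29/4
D_q E_{1} f = 91x^2 - (255/4)x + 43/2
D_q f = 91x^2 - (3/4)x
E_{1} D_q f = 91x^2 + (725/4)x + 361/4
[D_q, E_{1}] f = -245x - 275/4
D [D_q, E_{1}] f = -245

the image equals g(x) = -245


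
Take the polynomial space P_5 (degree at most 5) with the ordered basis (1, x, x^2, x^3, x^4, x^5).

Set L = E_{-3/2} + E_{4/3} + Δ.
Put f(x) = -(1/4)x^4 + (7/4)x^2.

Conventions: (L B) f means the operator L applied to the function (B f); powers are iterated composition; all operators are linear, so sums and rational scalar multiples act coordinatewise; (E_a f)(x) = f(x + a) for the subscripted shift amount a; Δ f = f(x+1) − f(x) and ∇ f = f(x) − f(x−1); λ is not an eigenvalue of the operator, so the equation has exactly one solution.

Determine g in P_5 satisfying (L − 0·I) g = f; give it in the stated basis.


the image equals g(x) = -(1/8)x^4 + (5/24)x^3 + (5/2)x^2 - (6317/1728)x - 7231/1728

write g with unknown coordinates in the stated basis and equate coefficients in (L − 0·I) g = f
solving from the highest basis element down gives g = -(1/8)x^4 + (5/24)x^3 + (5/2)x^2 - (6317/1728)x - 7231/1728
check: L g = -(1/4)x^4 + (7/4)x^2
so L g − 0·g = -(1/4)x^4 + (7/4)x^2 = f ✓


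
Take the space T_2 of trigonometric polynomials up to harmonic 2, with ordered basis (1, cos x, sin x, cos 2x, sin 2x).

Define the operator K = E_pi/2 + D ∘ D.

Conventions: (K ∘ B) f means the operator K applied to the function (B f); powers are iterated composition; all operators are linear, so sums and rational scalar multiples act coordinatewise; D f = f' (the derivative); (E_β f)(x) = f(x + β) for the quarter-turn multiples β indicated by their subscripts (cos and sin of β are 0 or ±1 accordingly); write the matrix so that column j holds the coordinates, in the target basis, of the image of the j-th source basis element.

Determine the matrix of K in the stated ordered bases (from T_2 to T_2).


image of 1: 1
image of cos x: -cos x - sin x
image of sin x: cos x - sin x
image of cos 2x: -5cos 2x
image of sin 2x: -5sin 2x
each image's coordinates form column j of the matrix

the matrix is [[1, 0, 0, 0, 0]; [0, -1, 1, 0, 0]; [0, -1, -1, 0, 0]; [0, 0, 0, -5, 0]; [0, 0, 0, 0, -5]] (rows listed top to bottom)


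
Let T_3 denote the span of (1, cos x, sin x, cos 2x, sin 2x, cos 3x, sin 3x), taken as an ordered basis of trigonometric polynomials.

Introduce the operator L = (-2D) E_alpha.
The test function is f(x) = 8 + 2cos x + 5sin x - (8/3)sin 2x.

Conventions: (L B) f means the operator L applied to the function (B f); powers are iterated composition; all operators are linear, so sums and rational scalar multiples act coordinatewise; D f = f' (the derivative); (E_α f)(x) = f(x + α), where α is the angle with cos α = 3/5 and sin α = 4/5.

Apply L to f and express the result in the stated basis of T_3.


g(x) = -(14/5)cos x + (52/5)sin x - (224/75)cos 2x - (256/25)sin 2x

E_alpha f = 8 + (26/5)cos x + (7/5)sin x - (64/25)cos 2x + (56/75)sin 2x
D E_alpha f = (7/5)cos x - (26/5)sin x + (112/75)cos 2x + (128/25)sin 2x
(-2D) E_alpha f = -(14/5)cos x + (52/5)sin x - (224/75)cos 2x - (256/25)sin 2x


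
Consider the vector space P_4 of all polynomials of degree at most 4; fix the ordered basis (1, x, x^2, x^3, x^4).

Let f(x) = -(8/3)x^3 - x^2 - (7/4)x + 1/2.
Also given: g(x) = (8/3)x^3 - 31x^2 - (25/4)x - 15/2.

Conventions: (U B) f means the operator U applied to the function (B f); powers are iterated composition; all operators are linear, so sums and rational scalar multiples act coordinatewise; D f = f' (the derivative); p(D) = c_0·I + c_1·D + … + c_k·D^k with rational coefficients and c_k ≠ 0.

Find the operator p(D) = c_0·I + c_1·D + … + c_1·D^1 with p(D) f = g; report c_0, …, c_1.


c_0 = -1, c_1 = 4

D^0 f = -(8/3)x^3 - x^2 - (7/4)x + 1/2
D^1 f = -8x^2 - 2x - 7/4
matching coefficients of g against c_0 f + c_1 Df + … from the top degree down determines the c_i
solution: c_0 = -1, c_1 = 4


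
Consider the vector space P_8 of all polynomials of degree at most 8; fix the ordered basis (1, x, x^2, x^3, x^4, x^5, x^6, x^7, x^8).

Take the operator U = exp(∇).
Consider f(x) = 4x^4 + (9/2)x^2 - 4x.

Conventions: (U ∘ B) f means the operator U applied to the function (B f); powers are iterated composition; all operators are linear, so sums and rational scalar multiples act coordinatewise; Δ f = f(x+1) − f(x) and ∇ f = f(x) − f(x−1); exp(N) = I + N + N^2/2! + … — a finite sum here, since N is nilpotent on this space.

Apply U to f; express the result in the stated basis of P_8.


order-1 term: 16x^3 - 24x^2 + 25x - 25/2
order-2 term: 24x^2 - 48x + 65/2
order-3 term: 16x - 24
order-4 term: 4
the series for exp(∇) f terminates at order 4
exp(∇) f = 4x^4 + 16x^3 + (9/2)x^2 - 11x

g(x) = 4x^4 + 16x^3 + (9/2)x^2 - 11x


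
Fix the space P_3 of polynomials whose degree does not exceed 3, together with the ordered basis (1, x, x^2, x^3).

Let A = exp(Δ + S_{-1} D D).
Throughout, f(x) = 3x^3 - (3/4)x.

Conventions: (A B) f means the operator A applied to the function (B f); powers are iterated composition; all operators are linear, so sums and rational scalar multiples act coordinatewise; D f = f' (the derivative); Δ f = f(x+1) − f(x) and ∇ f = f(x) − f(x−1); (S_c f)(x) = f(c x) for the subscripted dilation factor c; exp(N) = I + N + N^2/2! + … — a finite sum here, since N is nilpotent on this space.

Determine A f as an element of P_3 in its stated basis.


g(x) = 3x^3 + 9x^2 - (3/4)x + 57/4

order-1 term: 9x^2 - 9x + 9/4
order-2 term: 9x + 9
order-3 term: 3
the series for exp(Δ + S_{-1} D D) f terminates at order 3
exp(Δ + S_{-1} D D) f = 3x^3 + 9x^2 - (3/4)x + 57/4


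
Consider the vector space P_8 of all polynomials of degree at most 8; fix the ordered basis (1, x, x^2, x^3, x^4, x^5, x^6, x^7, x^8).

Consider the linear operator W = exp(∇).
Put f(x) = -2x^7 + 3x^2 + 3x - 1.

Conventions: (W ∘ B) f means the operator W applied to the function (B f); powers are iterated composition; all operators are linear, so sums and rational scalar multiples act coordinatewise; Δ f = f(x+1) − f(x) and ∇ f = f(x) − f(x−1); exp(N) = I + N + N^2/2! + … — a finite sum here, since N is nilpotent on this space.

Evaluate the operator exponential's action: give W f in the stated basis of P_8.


the image equals g(x) = -2x^7 - 14x^6 + 70x^4 - 70x^3 - 81x^2 + 135x - 16

order-1 term: -14x^6 + 42x^5 - 70x^4 + 70x^3 - 42x^2 + 20x - 2
order-2 term: -42x^5 + 210x^4 - 490x^3 + 630x^2 - 434x + 129
order-3 term: -70x^4 + 420x^3 - 1050x^2 + 1260x - 602
order-4 term: -70x^3 + 420x^2 - 910x + 700
order-5 term: -42x^2 + 210x - 280
order-6 term: -14x + 42
order-7 term: -2
the series for exp(∇) f terminates at order 7
exp(∇) f = -2x^7 - 14x^6 + 70x^4 - 70x^3 - 81x^2 + 135x - 16


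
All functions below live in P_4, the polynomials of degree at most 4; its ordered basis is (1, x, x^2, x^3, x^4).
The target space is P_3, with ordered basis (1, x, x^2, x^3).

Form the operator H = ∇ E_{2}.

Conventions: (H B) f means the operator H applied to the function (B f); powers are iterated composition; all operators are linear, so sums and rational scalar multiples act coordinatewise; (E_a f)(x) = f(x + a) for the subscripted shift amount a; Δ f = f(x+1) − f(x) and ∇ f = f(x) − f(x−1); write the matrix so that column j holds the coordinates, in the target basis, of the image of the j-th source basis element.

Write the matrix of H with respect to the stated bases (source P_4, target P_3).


image of 1: 0
image of x: 1
image of x^2: 2x + 3
image of x^3: 3x^2 + 9x + 7
image of x^4: 4x^3 + 18x^2 + 28x + 15
each image's coordinates form column j of the matrix

the matrix is [[0, 1, 3, 7, 15]; [0, 0, 2, 9, 28]; [0, 0, 0, 3, 18]; [0, 0, 0, 0, 4]] (rows listed top to bottom)


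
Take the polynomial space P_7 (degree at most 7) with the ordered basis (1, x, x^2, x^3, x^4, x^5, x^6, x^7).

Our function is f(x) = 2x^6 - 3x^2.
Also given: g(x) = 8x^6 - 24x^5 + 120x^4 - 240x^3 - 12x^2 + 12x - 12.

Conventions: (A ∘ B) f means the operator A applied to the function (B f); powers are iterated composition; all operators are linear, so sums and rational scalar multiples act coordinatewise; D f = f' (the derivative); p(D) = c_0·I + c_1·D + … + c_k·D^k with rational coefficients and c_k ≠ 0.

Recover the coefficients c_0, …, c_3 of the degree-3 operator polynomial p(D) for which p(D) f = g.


p(D) = 4·I − 2·D + 2·D^2 − D^3, i.e. c_0 = 4, c_1 = -2, c_2 = 2, c_3 = -1

D^0 f = 2x^6 - 3x^2
D^1 f = 12x^5 - 6x
D^2 f = 60x^4 - 6
D^3 f = 240x^3
matching coefficients of g against c_0 f + c_1 Df + … from the top degree down determines the c_i
solution: c_0 = 4, c_1 = -2, c_2 = 2, c_3 = -1


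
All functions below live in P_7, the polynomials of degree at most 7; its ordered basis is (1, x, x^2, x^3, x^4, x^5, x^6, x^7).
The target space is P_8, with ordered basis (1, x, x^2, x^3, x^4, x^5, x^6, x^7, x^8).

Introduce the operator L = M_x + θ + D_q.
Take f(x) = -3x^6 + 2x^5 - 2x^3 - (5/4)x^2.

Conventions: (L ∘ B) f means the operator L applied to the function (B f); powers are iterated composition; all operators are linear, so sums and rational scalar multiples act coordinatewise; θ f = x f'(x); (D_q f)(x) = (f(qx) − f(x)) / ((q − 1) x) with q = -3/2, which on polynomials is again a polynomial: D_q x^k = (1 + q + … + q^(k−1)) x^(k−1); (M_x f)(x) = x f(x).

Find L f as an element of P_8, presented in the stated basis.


the image equals g(x) = -3x^7 - 16x^6 + (719/32)x^5 + (39/8)x^4 - (29/4)x^3 - 6x^2 + (5/8)x

M_x f = -3x^7 + 2x^6 - 2x^4 - (5/4)x^3
θ f = -18x^6 + 10x^5 - 6x^3 - (5/2)x^2
D_q f = (399/32)x^5 + (55/8)x^4 - (7/2)x^2 + (5/8)x
(M_x + θ + D_q) f = -3x^7 - 16x^6 + (719/32)x^5 + (39/8)x^4 - (29/4)x^3 - 6x^2 + (5/8)x


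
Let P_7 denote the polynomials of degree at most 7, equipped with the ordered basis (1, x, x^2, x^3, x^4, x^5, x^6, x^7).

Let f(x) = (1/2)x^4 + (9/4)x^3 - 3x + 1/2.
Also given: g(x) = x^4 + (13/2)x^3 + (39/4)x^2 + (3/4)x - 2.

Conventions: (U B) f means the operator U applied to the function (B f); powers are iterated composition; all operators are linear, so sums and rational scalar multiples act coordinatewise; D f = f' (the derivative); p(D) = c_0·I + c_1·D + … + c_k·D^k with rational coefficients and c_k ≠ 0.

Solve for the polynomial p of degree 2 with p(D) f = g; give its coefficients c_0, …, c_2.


c_0 = 2, c_1 = 1, c_2 = 1/2

D^0 f = (1/2)x^4 + (9/4)x^3 - 3x + 1/2
D^1 f = 2x^3 + (27/4)x^2 - 3
D^2 f = 6x^2 + (27/2)x
matching coefficients of g against c_0 f + c_1 Df + … from the top degree down determines the c_i
solution: c_0 = 2, c_1 = 1, c_2 = 1/2


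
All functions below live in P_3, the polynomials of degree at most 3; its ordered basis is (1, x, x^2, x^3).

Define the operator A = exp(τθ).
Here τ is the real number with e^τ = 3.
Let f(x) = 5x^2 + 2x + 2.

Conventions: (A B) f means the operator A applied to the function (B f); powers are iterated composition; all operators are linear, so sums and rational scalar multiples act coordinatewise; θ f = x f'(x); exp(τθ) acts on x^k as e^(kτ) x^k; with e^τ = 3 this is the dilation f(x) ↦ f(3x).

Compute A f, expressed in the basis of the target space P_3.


exp(τθ) x^k = e^(kτ) x^k; with e^τ = 3 this sends x^k to 3^k x^k
x ↦ 3 x
x^2 ↦ 9 x^2
applying this coordinatewise to f: exp(τθ) f = 45x^2 + 6x + 2

the result is g(x) = 45x^2 + 6x + 2


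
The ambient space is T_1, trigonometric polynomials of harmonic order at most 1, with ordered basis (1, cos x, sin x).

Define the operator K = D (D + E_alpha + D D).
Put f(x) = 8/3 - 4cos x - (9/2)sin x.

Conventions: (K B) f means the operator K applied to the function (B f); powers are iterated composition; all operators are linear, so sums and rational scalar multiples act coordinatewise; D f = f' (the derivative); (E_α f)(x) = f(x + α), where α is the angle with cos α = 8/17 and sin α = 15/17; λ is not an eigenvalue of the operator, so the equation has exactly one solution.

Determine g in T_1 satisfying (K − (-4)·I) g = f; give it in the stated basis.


write g with unknown coordinates in the stated basis and equate coefficients in (K − (-4)·I) g = f
solving from the highest basis element down gives g = 2/3 - (41/18)cos x - (14/9)sin x
check: K g = (46/9)cos x + (31/18)sin x
so K g − (-4)·g = 8/3 - 4cos x - (9/2)sin x = f ✓

the result is g(x) = 2/3 - (41/18)cos x - (14/9)sin x


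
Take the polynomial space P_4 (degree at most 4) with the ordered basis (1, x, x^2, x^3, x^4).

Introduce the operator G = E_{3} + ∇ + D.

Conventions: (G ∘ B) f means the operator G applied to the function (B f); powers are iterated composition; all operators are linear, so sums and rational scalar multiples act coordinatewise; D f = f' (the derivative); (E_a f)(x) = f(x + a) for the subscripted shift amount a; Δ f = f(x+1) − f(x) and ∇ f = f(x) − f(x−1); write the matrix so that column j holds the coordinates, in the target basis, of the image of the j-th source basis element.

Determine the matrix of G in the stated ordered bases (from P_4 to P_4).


the matrix is [[1, 5, 8, 28, 80]; [0, 1, 10, 24, 112]; [0, 0, 1, 15, 48]; [0, 0, 0, 1, 20]; [0, 0, 0, 0, 1]] (rows listed top to bottom)

image of 1: 1
image of x: x + 5
image of x^2: x^2 + 10x + 8
image of x^3: x^3 + 15x^2 + 24x + 28
image of x^4: x^4 + 20x^3 + 48x^2 + 112x + 80
each image's coordinates form column j of the matrix


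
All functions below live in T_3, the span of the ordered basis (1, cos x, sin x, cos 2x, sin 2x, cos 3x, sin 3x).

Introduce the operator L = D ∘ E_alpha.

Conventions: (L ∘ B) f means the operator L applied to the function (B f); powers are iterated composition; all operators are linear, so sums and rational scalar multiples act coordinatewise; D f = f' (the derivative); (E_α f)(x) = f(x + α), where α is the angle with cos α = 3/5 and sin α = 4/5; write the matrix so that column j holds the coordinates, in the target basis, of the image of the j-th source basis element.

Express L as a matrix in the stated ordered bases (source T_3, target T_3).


image of 1: 0
image of cos x: -(4/5)cos x - (3/5)sin x
image of sin x: (3/5)cos x - (4/5)sin x
image of cos 2x: -(48/25)cos 2x + (14/25)sin 2x
image of sin 2x: -(14/25)cos 2x - (48/25)sin 2x
image of cos 3x: -(132/125)cos 3x + (351/125)sin 3x
image of sin 3x: -(351/125)cos 3x - (132/125)sin 3x
each image's coordinates form column j of the matrix

the matrix is [[0, 0, 0, 0, 0, 0, 0]; [0, -4/5, 3/5, 0, 0, 0, 0]; [0, -3/5, -4/5, 0, 0, 0, 0]; [0, 0, 0, -48/25, -14/25, 0, 0]; [0, 0, 0, 14/25, -48/25, 0, 0]; [0, 0, 0, 0, 0, -132/125, -351/125]; [0, 0, 0, 0, 0, 351/125, -132/125]] (rows listed top to bottom)


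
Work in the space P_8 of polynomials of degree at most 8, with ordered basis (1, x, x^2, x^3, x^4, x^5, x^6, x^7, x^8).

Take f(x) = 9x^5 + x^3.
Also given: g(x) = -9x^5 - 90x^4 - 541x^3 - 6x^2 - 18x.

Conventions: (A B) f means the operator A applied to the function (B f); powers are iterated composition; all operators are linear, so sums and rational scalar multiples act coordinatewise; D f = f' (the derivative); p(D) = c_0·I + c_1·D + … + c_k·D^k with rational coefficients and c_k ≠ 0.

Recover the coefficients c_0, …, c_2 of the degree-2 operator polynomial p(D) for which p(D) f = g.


D^0 f = 9x^5 + x^3
D^1 f = 45x^4 + 3x^2
D^2 f = 180x^3 + 6x
matching coefficients of g against c_0 f + c_1 Df + … from the top degree down determines the c_i
solution: c_0 = -1, c_1 = -2, c_2 = -3

c_0 = -1, c_1 = -2, c_2 = -3


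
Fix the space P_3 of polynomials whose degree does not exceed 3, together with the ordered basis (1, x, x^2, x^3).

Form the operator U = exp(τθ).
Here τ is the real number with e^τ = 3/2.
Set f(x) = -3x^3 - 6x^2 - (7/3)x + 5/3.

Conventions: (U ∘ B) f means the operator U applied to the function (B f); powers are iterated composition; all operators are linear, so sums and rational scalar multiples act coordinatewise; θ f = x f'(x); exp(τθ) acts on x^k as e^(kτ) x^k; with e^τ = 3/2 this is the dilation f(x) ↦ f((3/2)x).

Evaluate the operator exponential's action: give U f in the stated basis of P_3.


exp(τθ) x^k = e^(kτ) x^k; with e^τ = 3/2 this sends x^k to (3/2)^k x^k
x ↦ 3/2 x
x^2 ↦ 9/4 x^2
x^3 ↦ 27/8 x^3
applying this coordinatewise to f: exp(τθ) f = -(81/8)x^3 - (27/2)x^2 - (7/2)x + 5/3

the result is g(x) = -(81/8)x^3 - (27/2)x^2 - (7/2)x + 5/3


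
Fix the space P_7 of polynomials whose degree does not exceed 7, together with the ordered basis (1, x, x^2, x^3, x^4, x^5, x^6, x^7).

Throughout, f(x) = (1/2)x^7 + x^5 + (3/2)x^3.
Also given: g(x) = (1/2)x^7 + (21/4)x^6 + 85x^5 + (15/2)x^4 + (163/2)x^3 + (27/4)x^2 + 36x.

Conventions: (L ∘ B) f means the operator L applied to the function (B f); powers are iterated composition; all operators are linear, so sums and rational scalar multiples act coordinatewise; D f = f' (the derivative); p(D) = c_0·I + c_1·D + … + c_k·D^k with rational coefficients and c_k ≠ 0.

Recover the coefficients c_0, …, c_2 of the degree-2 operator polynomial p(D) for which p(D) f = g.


D^0 f = (1/2)x^7 + x^5 + (3/2)x^3
D^1 f = (7/2)x^6 + 5x^4 + (9/2)x^2
D^2 f = 21x^5 + 20x^3 + 9x
matching coefficients of g against c_0 f + c_1 Df + … from the top degree down determines the c_i
solution: c_0 = 1, c_1 = 3/2, c_2 = 4

c_0 = 1, c_1 = 3/2, c_2 = 4


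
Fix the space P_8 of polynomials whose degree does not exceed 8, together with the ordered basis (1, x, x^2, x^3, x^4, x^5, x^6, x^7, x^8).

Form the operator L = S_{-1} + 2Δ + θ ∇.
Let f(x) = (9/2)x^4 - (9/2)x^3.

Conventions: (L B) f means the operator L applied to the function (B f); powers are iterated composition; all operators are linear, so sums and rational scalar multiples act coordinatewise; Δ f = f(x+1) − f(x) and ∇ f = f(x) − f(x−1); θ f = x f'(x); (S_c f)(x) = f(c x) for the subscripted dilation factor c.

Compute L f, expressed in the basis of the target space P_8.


S_{-1} f = (9/2)x^4 + (9/2)x^3
Δ f = 18x^3 + (27/2)x^2 + (9/2)x
(2Δ) f = 36x^3 + 27x^2 + 9x
∇ f = 18x^3 - (81/2)x^2 + (63/2)x - 9
θ ∇ f = 54x^3 - 81x^2 + (63/2)x
(S_{-1} + 2Δ + θ ∇) f = (9/2)x^4 + (189/2)x^3 - 54x^2 + (81/2)x

the result is g(x) = (9/2)x^4 + (189/2)x^3 - 54x^2 + (81/2)x


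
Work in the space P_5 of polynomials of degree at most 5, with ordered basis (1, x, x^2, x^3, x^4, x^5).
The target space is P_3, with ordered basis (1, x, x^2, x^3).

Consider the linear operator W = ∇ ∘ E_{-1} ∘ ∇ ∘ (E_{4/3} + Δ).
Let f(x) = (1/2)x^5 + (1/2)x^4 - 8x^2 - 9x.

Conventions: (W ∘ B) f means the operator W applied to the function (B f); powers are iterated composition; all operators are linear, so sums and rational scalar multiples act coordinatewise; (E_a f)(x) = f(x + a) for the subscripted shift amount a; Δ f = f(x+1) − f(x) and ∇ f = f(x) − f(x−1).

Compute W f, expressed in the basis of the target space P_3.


the result is g(x) = 10x^3 + 16x^2 - (203/3)x + 1036/27

E_{4/3} f = (1/2)x^5 + (23/6)x^4 + (104/9)x^3 + (248/27)x^2 - (1433/81)x - 5476/243
Δ f = (5/2)x^4 + 7x^3 + 8x^2 - (23/2)x - 16
(E_{4/3} + Δ) f = (1/2)x^5 + (19/3)x^4 + (167/9)x^3 + (464/27)x^2 - (4729/162)x - 9364/243
∇ (E_{4/3} + Δ) f = (5/2)x^4 + (61/3)x^3 + (68/3)x^2 + (83/54)x - 2726/81
E_{-1} ∇ (E_{4/3} + Δ) f = (5/2)x^4 + (31/3)x^3 - (70/3)x^2 + (389/54)x - 2459/81
∇ E_{-1} ∇ (E_{4/3} + Δ) f = 10x^3 + 16x^2 - (203/3)x + 1036/27


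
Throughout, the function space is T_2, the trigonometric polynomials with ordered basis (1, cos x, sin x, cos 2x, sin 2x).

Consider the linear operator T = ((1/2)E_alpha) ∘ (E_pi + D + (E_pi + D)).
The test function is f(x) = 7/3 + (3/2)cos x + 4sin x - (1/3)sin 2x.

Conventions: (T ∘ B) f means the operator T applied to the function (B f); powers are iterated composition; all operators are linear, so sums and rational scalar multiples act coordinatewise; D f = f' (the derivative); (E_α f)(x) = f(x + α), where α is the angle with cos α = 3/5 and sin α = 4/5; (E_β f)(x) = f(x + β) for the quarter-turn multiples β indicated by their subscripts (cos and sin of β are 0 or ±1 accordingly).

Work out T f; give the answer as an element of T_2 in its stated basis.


E_pi f = 7/3 - (3/2)cos x - 4sin x - (1/3)sin 2x
D f = 4cos x - (3/2)sin x - (2/3)cos 2x
E_pi f = 7/3 - (3/2)cos x - 4sin x - (1/3)sin 2x
D f = 4cos x - (3/2)sin x - (2/3)cos 2x
(E_pi + D) f = 7/3 + (5/2)cos x - (11/2)sin x - (2/3)cos 2x - (1/3)sin 2x
(E_pi + D + (E_pi + D)) f = 14/3 + 5cos x - 11sin x - (4/3)cos 2x - (2/3)sin 2x
E_alpha (E_pi + D + (E_pi + D)) f = 14/3 - (29/5)cos x - (53/5)sin x - (4/15)cos 2x + (22/15)sin 2x
((1/2)E_alpha) (E_pi + D + (E_pi + D)) f = 7/3 - (29/10)cos x - (53/10)sin x - (2/15)cos 2x + (11/15)sin 2x

the image equals g(x) = 7/3 - (29/10)cos x - (53/10)sin x - (2/15)cos 2x + (11/15)sin 2x


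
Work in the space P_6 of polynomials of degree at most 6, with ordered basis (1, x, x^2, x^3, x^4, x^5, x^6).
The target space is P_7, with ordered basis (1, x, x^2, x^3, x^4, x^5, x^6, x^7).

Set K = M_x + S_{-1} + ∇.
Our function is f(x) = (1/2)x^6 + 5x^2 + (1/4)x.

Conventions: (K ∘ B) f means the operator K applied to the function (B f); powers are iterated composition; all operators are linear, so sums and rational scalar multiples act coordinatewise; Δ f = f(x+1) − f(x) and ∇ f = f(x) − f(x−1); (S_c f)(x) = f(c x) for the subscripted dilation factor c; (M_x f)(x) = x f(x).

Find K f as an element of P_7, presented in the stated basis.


g(x) = (1/2)x^7 + (1/2)x^6 + 3x^5 - (15/2)x^4 + 15x^3 - (9/4)x^2 + (51/4)x - 21/4

M_x f = (1/2)x^7 + 5x^3 + (1/4)x^2
S_{-1} f = (1/2)x^6 + 5x^2 - (1/4)x
∇ f = 3x^5 - (15/2)x^4 + 10x^3 - (15/2)x^2 + 13x - 21/4
(M_x + S_{-1} + ∇) f = (1/2)x^7 + (1/2)x^6 + 3x^5 - (15/2)x^4 + 15x^3 - (9/4)x^2 + (51/4)x - 21/4


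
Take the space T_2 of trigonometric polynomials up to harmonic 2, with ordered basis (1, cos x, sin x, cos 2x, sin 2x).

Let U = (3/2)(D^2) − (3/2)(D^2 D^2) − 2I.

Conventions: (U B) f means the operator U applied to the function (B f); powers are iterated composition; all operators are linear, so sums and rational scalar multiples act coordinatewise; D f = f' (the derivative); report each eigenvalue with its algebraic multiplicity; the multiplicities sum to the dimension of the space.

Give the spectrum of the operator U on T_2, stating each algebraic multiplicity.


image of 1: -2
image of cos x: -5cos x
image of sin x: -5sin x
image of cos 2x: -32cos 2x
image of sin 2x: -32sin 2x
the matrix is diagonal; its diagonal is (-2, -5, -5, -32, -32)
for a triangular matrix the eigenvalues are the diagonal entries, with algebraic multiplicity their repetition count

λ = -32 (multiplicity 2), λ = -5 (multiplicity 2), λ = -2 (multiplicity 1)
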